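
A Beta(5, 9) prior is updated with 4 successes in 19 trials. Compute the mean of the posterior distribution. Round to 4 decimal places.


After update: Beta(9, 24)
Mean = 9 / (9 + 24) = 9 / 33
= 0.2727

0.2727


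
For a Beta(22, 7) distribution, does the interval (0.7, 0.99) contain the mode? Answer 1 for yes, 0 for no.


Mode of Beta(a,b) = (a-1)/(a+b-2)
= (22-1)/(22+7-2) = 0.7778
Check: 0.7 <= 0.7778 <= 0.99?
Result: 1

1


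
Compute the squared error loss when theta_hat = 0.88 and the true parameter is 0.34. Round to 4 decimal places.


L = (theta_hat - theta_true)^2
= (0.88 - 0.34)^2
= 0.54^2 = 0.2916

0.2916


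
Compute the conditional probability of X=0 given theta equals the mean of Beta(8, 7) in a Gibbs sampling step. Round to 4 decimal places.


Mean of Beta(8, 7) = 0.5333
P(X=0 | theta=0.5333) = 0.4667

0.4667


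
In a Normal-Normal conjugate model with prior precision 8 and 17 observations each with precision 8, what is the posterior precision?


Posterior precision = prior precision + n * observation precision
= 8 + 17 * 8
= 8 + 136 = 144

144


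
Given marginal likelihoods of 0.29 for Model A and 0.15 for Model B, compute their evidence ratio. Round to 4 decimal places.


Ratio = ML(A) / ML(B) = 0.29/0.15
= 1.9333

1.9333


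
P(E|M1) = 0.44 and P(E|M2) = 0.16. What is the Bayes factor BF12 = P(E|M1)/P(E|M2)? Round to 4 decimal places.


Bayes factor BF12 = P(E|M1) / P(E|M2)
= 0.44 / 0.16
= 2.75

2.75


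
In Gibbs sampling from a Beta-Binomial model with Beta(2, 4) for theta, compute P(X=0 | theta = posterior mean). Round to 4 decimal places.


Posterior mean = alpha/(alpha+beta) = 2/6 = 0.3333
P(X=0|theta=mean) = 1 - theta = 0.6667

0.6667


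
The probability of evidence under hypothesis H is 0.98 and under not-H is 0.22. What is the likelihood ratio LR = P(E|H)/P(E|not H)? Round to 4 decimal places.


LR = 0.98 / 0.22
= 4.4545

4.4545


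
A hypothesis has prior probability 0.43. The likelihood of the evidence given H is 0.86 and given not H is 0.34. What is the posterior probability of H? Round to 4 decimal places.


Using Bayes' theorem:
P(E) = 0.43 * 0.86 + 0.57 * 0.34
P(E) = 0.5636
P(H|E) = (0.43 * 0.86) / 0.5636 = 0.6561

0.6561


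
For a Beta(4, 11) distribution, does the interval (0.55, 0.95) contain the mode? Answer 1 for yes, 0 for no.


Mode of Beta(a,b) = (a-1)/(a+b-2)
= (4-1)/(4+11-2) = 0.2308
Check: 0.55 <= 0.2308 <= 0.95?
Result: 0

0


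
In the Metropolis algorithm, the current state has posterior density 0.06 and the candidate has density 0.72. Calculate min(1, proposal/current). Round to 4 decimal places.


Ratio = 0.72/0.06 = 12.0
Acceptance probability = min(1, 12.0)
= 1.0

1.0


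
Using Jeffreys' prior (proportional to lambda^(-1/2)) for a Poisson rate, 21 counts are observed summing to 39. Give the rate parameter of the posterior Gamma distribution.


Conjugate update: Gamma(prior_shape + S, prior_rate + n).
Prior shape = 0.5, prior rate = 0.
Posterior rate = 0 + n = 21

21.0


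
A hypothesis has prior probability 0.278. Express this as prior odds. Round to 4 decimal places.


Odds = P(H) / P(not H) = 0.278 / 0.722
= 0.385

0.385


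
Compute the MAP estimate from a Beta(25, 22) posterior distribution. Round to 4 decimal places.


MAP = mode of Beta distribution
= (alpha - 1)/(alpha + beta - 2)
= (25-1)/(25+22-2)
= 24/45 = 0.5333

0.5333


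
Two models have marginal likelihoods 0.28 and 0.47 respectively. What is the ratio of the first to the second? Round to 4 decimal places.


Evidence ratio = 0.28 / 0.47
= 0.5957

0.5957


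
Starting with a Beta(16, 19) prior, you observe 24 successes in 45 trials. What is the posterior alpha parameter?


For a Beta-Binomial conjugate model:
Posterior alpha = prior alpha + number of successes
= 16 + 24 = 40

40


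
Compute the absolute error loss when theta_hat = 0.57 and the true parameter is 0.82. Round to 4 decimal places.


L = |theta_hat - theta_true|
= |0.57 - 0.82| = 0.25

0.25


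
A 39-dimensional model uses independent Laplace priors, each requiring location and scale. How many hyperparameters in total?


Per parameter: 2 (location and scale).
Total = 39 * 2 = 78

78


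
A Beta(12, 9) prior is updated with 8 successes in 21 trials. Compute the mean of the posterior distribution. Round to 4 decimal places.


After update: Beta(20, 22)
Mean = 20 / (20 + 22) = 20 / 42
= 0.4762

0.4762


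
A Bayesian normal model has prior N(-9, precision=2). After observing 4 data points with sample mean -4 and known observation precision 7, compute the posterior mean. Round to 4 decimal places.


Posterior mean = (prior_precision * prior_mean + n * data_precision * data_mean) / (prior_precision + n * data_precision)
Numerator = 2*-9 + 4*7*-4 = -130
Denominator = 2 + 4*7 = 30
Posterior mean = -4.3333

-4.3333


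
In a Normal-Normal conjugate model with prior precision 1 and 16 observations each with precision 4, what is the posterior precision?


Posterior precision = prior precision + n * observation precision
= 1 + 16 * 4
= 1 + 64 = 65

65


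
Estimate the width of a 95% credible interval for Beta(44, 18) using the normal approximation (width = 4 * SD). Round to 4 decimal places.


For Beta(a,b): Var = ab/((a+b)^2(a+b+1))
Var = 0.0033, SD = 0.0572
Approximate 95% CI width = 4 * 0.0572 = 0.2287

0.2287


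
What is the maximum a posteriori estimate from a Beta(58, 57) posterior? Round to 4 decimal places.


The MAP estimate equals the mode of the distribution.
Mode of Beta(a,b) = (a-1)/(a+b-2)
= 57/113
= 0.5044

0.5044


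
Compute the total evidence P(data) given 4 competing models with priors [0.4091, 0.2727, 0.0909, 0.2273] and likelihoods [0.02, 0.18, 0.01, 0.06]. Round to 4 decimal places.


Marginal likelihood = sum P(model_i) * P(data|model_i)
Model 1: 0.4091 * 0.02 = 0.0082
Model 2: 0.2727 * 0.18 = 0.0491
Model 3: 0.0909 * 0.01 = 0.0009
Model 4: 0.2273 * 0.06 = 0.0136
Total = 0.0718

0.0718


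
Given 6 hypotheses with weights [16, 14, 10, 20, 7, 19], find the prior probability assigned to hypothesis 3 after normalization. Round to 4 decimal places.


To normalize, divide each weight by the sum of all weights.
Sum = 86
Prior(H3) = 10/86 = 0.1163

0.1163


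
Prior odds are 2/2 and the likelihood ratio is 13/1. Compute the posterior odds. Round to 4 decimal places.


Posterior odds = prior odds * likelihood ratio
= (2/2) * (13/1)
= 26 / 2
= 13.0

13.0


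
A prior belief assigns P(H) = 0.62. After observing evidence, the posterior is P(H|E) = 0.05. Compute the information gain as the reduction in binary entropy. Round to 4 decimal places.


H(prior) = -0.62*log2(0.62) - 0.38*log2(0.38)
= 0.958
H(post) = -0.05*log2(0.05) - 0.95*log2(0.95)
= 0.2864
IG = 0.958 - 0.2864 = 0.6716

0.6716


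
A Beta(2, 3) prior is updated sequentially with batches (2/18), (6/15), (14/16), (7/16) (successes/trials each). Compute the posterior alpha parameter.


Sequential conjugate updating is equivalent to a single batch update.
Total successes across all batches = 29
alpha_posterior = alpha_prior + total_successes = 2 + 29
= 31

31


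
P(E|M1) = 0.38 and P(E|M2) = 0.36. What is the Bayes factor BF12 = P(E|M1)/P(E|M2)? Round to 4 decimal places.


Bayes factor BF12 = P(E|M1) / P(E|M2)
= 0.38 / 0.36
= 1.0556

1.0556


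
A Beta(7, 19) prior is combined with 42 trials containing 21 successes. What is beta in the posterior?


In conjugate updating:
beta_posterior = beta_prior + (n - k)
= 19 + (42 - 21)
= 19 + 21 = 40

40


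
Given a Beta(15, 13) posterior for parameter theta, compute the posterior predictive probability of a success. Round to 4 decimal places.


For a Beta-Bernoulli model, the predictive probability is the mean:
P(success) = 15/(15+13) = 15/28 = 0.5357

0.5357


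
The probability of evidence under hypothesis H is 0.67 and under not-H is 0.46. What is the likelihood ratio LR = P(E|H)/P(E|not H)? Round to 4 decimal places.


LR = 0.67 / 0.46
= 1.4565

1.4565


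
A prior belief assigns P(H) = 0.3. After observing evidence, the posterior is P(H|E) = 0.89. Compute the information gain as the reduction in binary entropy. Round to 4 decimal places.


H(prior) = -0.3*log2(0.3) - 0.7*log2(0.7)
= 0.8813
H(post) = -0.89*log2(0.89) - 0.11*log2(0.11)
= 0.4999
IG = 0.8813 - 0.4999 = 0.3814

0.3814


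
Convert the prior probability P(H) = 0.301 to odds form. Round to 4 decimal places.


P(not H) = 1 - 0.301 = 0.699
Odds = 0.301 / 0.699 = 0.4306

0.4306


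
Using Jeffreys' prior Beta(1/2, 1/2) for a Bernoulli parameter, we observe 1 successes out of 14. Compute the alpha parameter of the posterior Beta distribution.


Conjugate update: Beta(0.5 + k, 0.5 + n - k).
k = 1, n - k = 13
Posterior alpha = 0.5 + k = 0.5 + 1 = 1.5

1.5


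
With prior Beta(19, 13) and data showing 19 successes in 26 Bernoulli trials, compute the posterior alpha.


Conjugate update: alpha_posterior = alpha_prior + k
= 19 + 19 = 38

38


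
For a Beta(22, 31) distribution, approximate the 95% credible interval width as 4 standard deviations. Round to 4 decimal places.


Variance of Beta(a,b) = ab / ((a+b)^2 * (a+b+1))
= 22*31 / ((53)^2 * 54)
= 0.0045
SD = sqrt(0.0045) = 0.0671
Width = 4 * SD = 0.2682

0.2682


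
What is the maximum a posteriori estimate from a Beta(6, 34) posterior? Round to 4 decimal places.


The MAP estimate equals the mode of the distribution.
Mode of Beta(a,b) = (a-1)/(a+b-2)
= 5/38
= 0.1316

0.1316


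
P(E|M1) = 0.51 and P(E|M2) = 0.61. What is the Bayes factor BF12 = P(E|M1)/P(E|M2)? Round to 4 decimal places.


Bayes factor BF12 = P(E|M1) / P(E|M2)
= 0.51 / 0.61
= 0.8361

0.8361


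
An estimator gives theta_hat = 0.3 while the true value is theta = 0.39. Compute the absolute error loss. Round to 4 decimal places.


The absolute error loss is |theta_hat - theta|
= |0.3 - 0.39|
= 0.09

0.09


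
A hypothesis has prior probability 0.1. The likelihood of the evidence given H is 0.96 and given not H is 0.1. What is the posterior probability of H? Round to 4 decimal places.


Using Bayes' theorem:
P(E) = 0.1 * 0.96 + 0.9 * 0.1
P(E) = 0.186
P(H|E) = (0.1 * 0.96) / 0.186 = 0.5161

0.5161


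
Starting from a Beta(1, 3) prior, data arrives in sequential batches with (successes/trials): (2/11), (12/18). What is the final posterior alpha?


In sequential Bayesian updating, we sum all successes.
Total successes = 14
Final alpha = 1 + 14 = 15

15


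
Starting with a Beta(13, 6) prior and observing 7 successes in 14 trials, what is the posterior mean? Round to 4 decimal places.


Posterior parameters: alpha = 13 + 7 = 20
beta = 6 + 7 = 13
Posterior mean = alpha / (alpha + beta) = 20 / 33
= 0.6061

0.6061


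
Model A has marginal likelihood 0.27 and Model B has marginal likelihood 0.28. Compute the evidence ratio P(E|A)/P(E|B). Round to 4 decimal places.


Evidence ratio = P(E|A) / P(E|B)
= 0.27 / 0.28
= 0.9643

0.9643


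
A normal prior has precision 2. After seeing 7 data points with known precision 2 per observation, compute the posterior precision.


In the conjugate normal model, precisions add:
tau_posterior = tau_prior + n * tau_data
= 2 + 7*2 = 16

16


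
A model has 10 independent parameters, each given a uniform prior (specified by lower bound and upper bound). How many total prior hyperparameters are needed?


Each uniform prior needs 2 hyperparameters (lower bound and upper bound).
Total = 2 * 10 = 20

20


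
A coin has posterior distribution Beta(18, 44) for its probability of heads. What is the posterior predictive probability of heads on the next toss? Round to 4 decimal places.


Posterior predictive = E[theta] = alpha/(alpha+beta)
= 18/62
= 0.2903

0.2903


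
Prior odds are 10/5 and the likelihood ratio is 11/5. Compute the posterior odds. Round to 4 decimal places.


Posterior odds = prior odds * likelihood ratio
= (10/5) * (11/5)
= 110 / 25
= 4.4

4.4


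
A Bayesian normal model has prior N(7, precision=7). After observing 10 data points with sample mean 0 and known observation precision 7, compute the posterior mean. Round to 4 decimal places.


Posterior mean = (prior_precision * prior_mean + n * data_precision * data_mean) / (prior_precision + n * data_precision)
Numerator = 7*7 + 10*7*0 = 49
Denominator = 7 + 10*7 = 77
Posterior mean = 0.6364

0.6364


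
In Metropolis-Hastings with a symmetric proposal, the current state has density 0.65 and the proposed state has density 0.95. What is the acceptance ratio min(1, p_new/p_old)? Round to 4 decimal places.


Ratio = p_new / p_old = 0.95 / 0.65 = 1.4615
Acceptance = min(1, 1.4615) = 1.0

1.0


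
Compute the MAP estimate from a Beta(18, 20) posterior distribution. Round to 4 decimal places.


MAP = mode of Beta distribution
= (alpha - 1)/(alpha + beta - 2)
= (18-1)/(18+20-2)
= 17/36 = 0.4722

0.4722


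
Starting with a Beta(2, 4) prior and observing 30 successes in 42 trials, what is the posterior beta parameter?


Posterior beta = prior beta + failures
Failures = 42 - 30 = 12
beta_post = 4 + 12 = 16

16


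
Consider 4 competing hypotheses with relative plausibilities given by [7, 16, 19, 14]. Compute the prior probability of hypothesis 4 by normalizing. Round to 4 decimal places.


Sum of weights = 7 + 16 + 19 + 14 = 56
Normalized prior for H4 = 14 / 56
= 0.25

0.25


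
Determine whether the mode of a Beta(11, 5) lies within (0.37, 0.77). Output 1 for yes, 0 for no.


First find the mode: (a-1)/(a+b-2) = 0.7143
Is 0.7143 in (0.37, 0.77)? 1

1


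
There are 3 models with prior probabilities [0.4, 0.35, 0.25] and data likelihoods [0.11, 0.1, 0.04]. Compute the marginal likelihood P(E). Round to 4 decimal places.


P(E) = sum over models of P(M_i) * P(E|M_i)
= 0.4*0.11 + 0.35*0.1 + 0.25*0.04
= 0.089

0.089


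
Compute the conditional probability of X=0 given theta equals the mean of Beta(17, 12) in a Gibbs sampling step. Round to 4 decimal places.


Mean of Beta(17, 12) = 0.5862
P(X=0 | theta=0.5862) = 0.4138

0.4138


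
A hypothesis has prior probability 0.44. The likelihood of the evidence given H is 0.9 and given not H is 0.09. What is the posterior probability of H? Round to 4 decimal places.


Using Bayes' theorem:
P(E) = 0.44 * 0.9 + 0.56 * 0.09
P(E) = 0.4464
P(H|E) = (0.44 * 0.9) / 0.4464 = 0.8871

0.8871


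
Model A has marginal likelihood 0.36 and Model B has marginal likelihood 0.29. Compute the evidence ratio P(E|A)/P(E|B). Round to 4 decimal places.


Evidence ratio = P(E|A) / P(E|B)
= 0.36 / 0.29
= 1.2414

1.2414


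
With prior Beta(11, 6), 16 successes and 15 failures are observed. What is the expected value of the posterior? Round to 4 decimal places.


Posterior = Beta(27, 21)
E[theta] = alpha/(alpha+beta)
= 27/48 = 0.5625

0.5625


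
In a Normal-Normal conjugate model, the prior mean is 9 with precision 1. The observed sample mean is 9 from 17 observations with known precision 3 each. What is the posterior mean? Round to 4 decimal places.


Posterior precision = tau0 + n*tau = 1 + 17*3 = 52
Posterior mean = (tau0*mu0 + n*tau*xbar) / posterior_precision
= (1*9 + 17*3*9) / 52
= 468 / 52 = 9.0

9.0


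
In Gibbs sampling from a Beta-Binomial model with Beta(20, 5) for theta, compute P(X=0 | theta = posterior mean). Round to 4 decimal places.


Posterior mean = alpha/(alpha+beta) = 20/25 = 0.8
P(X=0|theta=mean) = 1 - theta = 0.2

0.2


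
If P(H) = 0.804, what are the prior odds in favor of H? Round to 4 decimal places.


Prior odds = P(H) / (1 - P(H))
= 0.804 / 0.196
= 4.102

4.102


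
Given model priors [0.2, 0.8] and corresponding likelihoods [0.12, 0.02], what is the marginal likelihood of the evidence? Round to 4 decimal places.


P(E) = sum_i P(M_i) P(E|M_i)
= 0.024 + 0.016
= 0.04

0.04


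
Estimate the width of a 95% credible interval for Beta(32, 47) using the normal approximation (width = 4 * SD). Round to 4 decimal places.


For Beta(a,b): Var = ab/((a+b)^2(a+b+1))
Var = 0.003, SD = 0.0549
Approximate 95% CI width = 4 * 0.0549 = 0.2195

0.2195


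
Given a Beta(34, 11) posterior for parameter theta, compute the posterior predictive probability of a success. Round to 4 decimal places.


For a Beta-Bernoulli model, the predictive probability is the mean:
P(success) = 34/(34+11) = 34/45 = 0.7556

0.7556


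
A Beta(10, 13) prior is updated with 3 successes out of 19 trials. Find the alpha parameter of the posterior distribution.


In the Beta-Binomial conjugate update:
alpha_post = alpha_prior + successes
= 10 + 3
= 13

13


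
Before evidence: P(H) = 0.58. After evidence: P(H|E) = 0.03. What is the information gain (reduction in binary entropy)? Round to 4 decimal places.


Prior entropy = 0.9815
Posterior entropy = 0.1944
Information gain = 0.9815 - 0.1944 = 0.7871

0.7871


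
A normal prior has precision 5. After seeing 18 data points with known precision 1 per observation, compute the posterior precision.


In the conjugate normal model, precisions add:
tau_posterior = tau_prior + n * tau_data
= 5 + 18*1 = 23

23


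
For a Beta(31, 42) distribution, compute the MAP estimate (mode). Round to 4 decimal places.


MAP = mode = (a-1)/(a+b-2)
= (31-1)/(31+42-2)
= 30/71 = 0.4225

0.4225


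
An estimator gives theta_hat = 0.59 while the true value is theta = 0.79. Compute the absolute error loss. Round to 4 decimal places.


The absolute error loss is |theta_hat - theta|
= |0.59 - 0.79|
= 0.2

0.2


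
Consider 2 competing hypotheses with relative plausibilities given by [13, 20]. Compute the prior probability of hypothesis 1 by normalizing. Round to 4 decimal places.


Sum of weights = 13 + 20 = 33
Normalized prior for H1 = 13 / 33
= 0.3939

0.3939


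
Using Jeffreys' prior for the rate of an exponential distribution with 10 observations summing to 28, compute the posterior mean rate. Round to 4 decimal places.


Jeffreys' prior leads to posterior Gamma(10, 28).
Mean = 10/28 = 0.3571

0.3571


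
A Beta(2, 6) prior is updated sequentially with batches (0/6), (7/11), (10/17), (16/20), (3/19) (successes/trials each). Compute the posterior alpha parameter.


Sequential conjugate updating is equivalent to a single batch update.
Total successes across all batches = 36
alpha_posterior = alpha_prior + total_successes = 2 + 36
= 38

38


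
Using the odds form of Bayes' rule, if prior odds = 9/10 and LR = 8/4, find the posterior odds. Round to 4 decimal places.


Bayes' rule in odds form: posterior odds = prior odds * LR
= (9 * 8) / (10 * 4)
= 72/40 = 1.8

1.8


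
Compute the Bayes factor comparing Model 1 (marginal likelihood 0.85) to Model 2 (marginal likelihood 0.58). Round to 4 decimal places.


BF12 = marginal likelihood of M1 / marginal likelihood of M2
= 0.85/0.58
= 1.4655

1.4655


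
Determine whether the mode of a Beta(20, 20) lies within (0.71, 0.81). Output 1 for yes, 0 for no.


First find the mode: (a-1)/(a+b-2) = 0.5
Is 0.5 in (0.71, 0.81)? 0

0


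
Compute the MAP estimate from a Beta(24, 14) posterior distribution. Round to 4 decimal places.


MAP = mode of Beta distribution
= (alpha - 1)/(alpha + beta - 2)
= (24-1)/(24+14-2)
= 23/36 = 0.6389

0.6389


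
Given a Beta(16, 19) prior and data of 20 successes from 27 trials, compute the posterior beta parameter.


Number of failures = 27 - 20 = 7
Posterior beta = 19 + 7 = 26

26


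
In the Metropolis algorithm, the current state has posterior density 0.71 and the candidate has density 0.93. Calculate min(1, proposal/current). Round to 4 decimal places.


Ratio = 0.93/0.71 = 1.3099
Acceptance probability = min(1, 1.3099)
= 1.0

1.0


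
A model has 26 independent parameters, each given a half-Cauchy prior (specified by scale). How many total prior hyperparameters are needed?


Each half-Cauchy prior needs 1 hyperparameter (scale).
Total = 1 * 26 = 26

26


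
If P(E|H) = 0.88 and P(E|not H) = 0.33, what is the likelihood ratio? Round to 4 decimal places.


Likelihood ratio = P(E|H) / P(E|not H)
= 0.88 / 0.33
= 2.6667

2.6667


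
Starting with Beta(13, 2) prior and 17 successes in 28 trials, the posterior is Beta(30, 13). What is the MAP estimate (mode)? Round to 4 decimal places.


The mode of Beta(a, b) when a > 1 and b > 1 is (a-1)/(a+b-2)
= (30 - 1) / (30 + 13 - 2)
= 29 / 41
= 0.7073

0.7073


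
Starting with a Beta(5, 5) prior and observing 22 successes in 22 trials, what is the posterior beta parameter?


Posterior beta = prior beta + failures
Failures = 22 - 22 = 0
beta_post = 5 + 0 = 5

5


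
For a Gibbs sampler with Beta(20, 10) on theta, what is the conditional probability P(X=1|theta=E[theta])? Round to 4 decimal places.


E[theta] = 20/(20+10) = 0.6667
P(X=1|theta) = theta = 0.6667

0.6667


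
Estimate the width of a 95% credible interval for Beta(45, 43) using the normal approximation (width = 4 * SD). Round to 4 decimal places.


For Beta(a,b): Var = ab/((a+b)^2(a+b+1))
Var = 0.0028, SD = 0.053
Approximate 95% CI width = 4 * 0.053 = 0.2119

0.2119


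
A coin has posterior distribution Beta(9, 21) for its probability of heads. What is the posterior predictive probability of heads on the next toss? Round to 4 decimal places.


Posterior predictive = E[theta] = alpha/(alpha+beta)
= 9/30
= 0.3

0.3


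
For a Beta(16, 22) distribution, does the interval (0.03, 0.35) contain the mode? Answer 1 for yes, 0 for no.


Mode of Beta(a,b) = (a-1)/(a+b-2)
= (16-1)/(16+22-2) = 0.4167
Check: 0.03 <= 0.4167 <= 0.35?
Result: 0

0


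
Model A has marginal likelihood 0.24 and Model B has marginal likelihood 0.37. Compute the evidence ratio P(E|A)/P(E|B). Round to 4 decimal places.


Evidence ratio = P(E|A) / P(E|B)
= 0.24 / 0.37
= 0.6486

0.6486


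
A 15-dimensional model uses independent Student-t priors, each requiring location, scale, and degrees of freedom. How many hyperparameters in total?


Per parameter: 3 (location, scale, and degrees of freedom).
Total = 15 * 3 = 45

45


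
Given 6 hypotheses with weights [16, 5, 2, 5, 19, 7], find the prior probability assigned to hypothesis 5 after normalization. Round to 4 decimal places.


To normalize, divide each weight by the sum of all weights.
Sum = 54
Prior(H5) = 19/54 = 0.3519

0.3519


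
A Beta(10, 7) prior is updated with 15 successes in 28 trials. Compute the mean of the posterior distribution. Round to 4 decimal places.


After update: Beta(25, 20)
Mean = 25 / (25 + 20) = 25 / 45
= 0.5556

0.5556


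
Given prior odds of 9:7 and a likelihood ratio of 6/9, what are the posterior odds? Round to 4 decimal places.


Posterior odds = prior odds * LR
Prior odds = 9/7 = 1.2857
LR = 6/9 = 0.6667
Posterior odds = 1.2857 * 0.6667 = 0.8571

0.8571


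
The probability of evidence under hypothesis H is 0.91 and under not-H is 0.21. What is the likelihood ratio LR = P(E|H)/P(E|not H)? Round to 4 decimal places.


LR = 0.91 / 0.21
= 4.3333

4.3333


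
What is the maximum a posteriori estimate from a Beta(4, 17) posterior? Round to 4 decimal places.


The MAP estimate equals the mode of the distribution.
Mode of Beta(a,b) = (a-1)/(a+b-2)
= 3/19
= 0.1579

0.1579


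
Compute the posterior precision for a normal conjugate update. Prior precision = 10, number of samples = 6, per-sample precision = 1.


tau_post = tau_0 + n * tau
= 10 + 6 * 1 = 16

16


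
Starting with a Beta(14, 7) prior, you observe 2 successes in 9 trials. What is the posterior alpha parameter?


For a Beta-Binomial conjugate model:
Posterior alpha = prior alpha + number of successes
= 14 + 2 = 16

16


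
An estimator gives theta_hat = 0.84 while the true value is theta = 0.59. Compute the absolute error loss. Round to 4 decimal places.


The absolute error loss is |theta_hat - theta|
= |0.84 - 0.59|
= 0.25

0.25


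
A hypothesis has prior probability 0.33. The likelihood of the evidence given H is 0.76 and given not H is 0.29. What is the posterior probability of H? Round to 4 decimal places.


Using Bayes' theorem:
P(E) = 0.33 * 0.76 + 0.67 * 0.29
P(E) = 0.4451
P(H|E) = (0.33 * 0.76) / 0.4451 = 0.5635

0.5635


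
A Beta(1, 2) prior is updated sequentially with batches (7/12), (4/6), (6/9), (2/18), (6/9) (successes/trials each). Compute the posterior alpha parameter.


Sequential conjugate updating is equivalent to a single batch update.
Total successes across all batches = 25
alpha_posterior = alpha_prior + total_successes = 1 + 25
= 26

26


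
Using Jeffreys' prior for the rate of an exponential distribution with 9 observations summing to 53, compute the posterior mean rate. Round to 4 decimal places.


Jeffreys' prior leads to posterior Gamma(9, 53).
Mean = 9/53 = 0.1698

0.1698


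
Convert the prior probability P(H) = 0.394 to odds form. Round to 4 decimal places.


P(not H) = 1 - 0.394 = 0.606
Odds = 0.394 / 0.606 = 0.6502

0.6502


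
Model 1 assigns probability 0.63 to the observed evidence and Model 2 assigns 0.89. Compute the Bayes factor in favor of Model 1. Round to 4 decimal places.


BF = P(data|M1) / P(data|M2)
= 0.63 / 0.89 = 0.7079

0.7079


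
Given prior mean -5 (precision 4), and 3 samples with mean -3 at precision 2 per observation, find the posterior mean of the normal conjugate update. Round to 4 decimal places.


The posterior mean is a precision-weighted average of prior and data.
Post. prec. = 4 + 6 = 10
Post. mean = (-20 + -18)/10 = -38/10 = -3.8

-3.8


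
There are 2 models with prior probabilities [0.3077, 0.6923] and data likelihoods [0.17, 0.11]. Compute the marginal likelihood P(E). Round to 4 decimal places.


P(E) = sum over models of P(M_i) * P(E|M_i)
= 0.3077*0.17 + 0.6923*0.11
= 0.1285

0.1285


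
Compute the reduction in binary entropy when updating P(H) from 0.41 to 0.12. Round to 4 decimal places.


H_before = -p*log2(p) - (1-p)*log2(1-p) for p=0.41: 0.9765
H_after for p=0.12: 0.5294
Reduction = 0.9765 - 0.5294 = 0.4471

0.4471


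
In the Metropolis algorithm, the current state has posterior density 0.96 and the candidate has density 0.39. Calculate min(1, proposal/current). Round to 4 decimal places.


Ratio = 0.39/0.96 = 0.4063
Acceptance probability = min(1, 0.4063)
= 0.4063

0.4063


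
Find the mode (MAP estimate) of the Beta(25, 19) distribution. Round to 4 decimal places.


For Beta(a,b) with a,b > 1:
Mode = (a-1)/(a+b-2) = (25-1)/(44-2)
= 24/42 = 0.5714

0.5714


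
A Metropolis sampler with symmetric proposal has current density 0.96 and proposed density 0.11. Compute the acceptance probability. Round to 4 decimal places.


For symmetric proposals, acceptance = min(1, pi(x*)/pi(x))
= min(1, 0.11/0.96)
= min(1, 0.1146) = 0.1146

0.1146


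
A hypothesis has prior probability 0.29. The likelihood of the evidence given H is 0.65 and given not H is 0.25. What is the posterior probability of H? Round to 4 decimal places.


Using Bayes' theorem:
P(E) = 0.29 * 0.65 + 0.71 * 0.25
P(E) = 0.366
P(H|E) = (0.29 * 0.65) / 0.366 = 0.515

0.515


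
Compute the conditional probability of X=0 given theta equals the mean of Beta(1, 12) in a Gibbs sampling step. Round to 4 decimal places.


Mean of Beta(1, 12) = 0.0769
P(X=0 | theta=0.0769) = 0.9231

0.9231


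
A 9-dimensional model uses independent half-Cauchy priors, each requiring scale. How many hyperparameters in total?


Per parameter: 1 (scale).
Total = 9 * 1 = 9

9


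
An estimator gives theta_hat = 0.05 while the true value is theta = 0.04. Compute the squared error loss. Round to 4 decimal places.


The squared error loss is (theta_hat - theta)^2
= (0.05 - 0.04)^2
= (0.01)^2 = 0.0001

0.0001


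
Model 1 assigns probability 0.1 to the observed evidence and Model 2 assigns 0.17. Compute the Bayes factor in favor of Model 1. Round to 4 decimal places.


BF = P(data|M1) / P(data|M2)
= 0.1 / 0.17 = 0.5882

0.5882


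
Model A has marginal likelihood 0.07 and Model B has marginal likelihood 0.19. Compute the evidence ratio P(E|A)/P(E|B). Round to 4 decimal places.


Evidence ratio = P(E|A) / P(E|B)
= 0.07 / 0.19
= 0.3684

0.3684


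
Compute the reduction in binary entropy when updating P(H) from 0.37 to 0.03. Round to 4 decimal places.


H_before = -p*log2(p) - (1-p)*log2(1-p) for p=0.37: 0.9507
H_after for p=0.03: 0.1944
Reduction = 0.9507 - 0.1944 = 0.7563

0.7563


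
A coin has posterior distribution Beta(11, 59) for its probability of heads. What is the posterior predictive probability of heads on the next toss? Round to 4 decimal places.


Posterior predictive = E[theta] = alpha/(alpha+beta)
= 11/70
= 0.1571

0.1571


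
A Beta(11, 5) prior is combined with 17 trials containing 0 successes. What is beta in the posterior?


In conjugate updating:
beta_posterior = beta_prior + (n - k)
= 5 + (17 - 0)
= 5 + 17 = 22

22


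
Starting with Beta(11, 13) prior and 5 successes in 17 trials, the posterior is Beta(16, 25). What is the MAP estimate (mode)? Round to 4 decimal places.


The mode of Beta(a, b) when a > 1 and b > 1 is (a-1)/(a+b-2)
= (16 - 1) / (16 + 25 - 2)
= 15 / 39
= 0.3846

0.3846


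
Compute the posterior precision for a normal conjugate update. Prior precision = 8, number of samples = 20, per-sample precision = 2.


tau_post = tau_0 + n * tau
= 8 + 20 * 2 = 48

48


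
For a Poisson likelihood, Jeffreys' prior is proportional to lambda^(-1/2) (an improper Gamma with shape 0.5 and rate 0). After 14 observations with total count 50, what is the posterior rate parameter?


Jeffreys' prior for Poisson is proportional to lambda^(-1/2).
Posterior is Gamma(0.5 + S, 0 + n) = Gamma(0.5 + 50, 14).
Posterior rate = 0 + n = 14

14.0


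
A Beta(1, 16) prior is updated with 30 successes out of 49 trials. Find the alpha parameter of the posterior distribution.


In the Beta-Binomial conjugate update:
alpha_post = alpha_prior + successes
= 1 + 30
= 31

31


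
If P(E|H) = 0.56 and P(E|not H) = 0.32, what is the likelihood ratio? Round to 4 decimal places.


Likelihood ratio = P(E|H) / P(E|not H)
= 0.56 / 0.32
= 1.75

1.75


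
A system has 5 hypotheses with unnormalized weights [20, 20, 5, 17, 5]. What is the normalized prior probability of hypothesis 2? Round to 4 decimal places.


The normalized prior is the weight divided by the total.
Total weight = 67
P(H2) = 20 / 67 = 0.2985

0.2985


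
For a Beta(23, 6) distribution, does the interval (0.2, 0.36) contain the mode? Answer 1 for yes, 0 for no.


Mode of Beta(a,b) = (a-1)/(a+b-2)
= (23-1)/(23+6-2) = 0.8148
Check: 0.2 <= 0.8148 <= 0.36?
Result: 0

0


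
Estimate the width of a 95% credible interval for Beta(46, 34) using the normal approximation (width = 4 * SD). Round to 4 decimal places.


For Beta(a,b): Var = ab/((a+b)^2(a+b+1))
Var = 0.003, SD = 0.0549
Approximate 95% CI width = 4 * 0.0549 = 0.2197

0.2197


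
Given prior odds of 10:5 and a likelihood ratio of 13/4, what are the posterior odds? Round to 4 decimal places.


Posterior odds = prior odds * LR
Prior odds = 10/5 = 2.0
LR = 13/4 = 3.25
Posterior odds = 2.0 * 3.25 = 6.5

6.5


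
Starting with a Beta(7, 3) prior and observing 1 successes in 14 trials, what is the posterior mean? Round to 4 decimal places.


Posterior parameters: alpha = 7 + 1 = 8
beta = 3 + 13 = 16
Posterior mean = alpha / (alpha + beta) = 8 / 24
= 0.3333

0.3333


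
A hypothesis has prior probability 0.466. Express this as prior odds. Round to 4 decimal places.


Odds = P(H) / P(not H) = 0.466 / 0.534
= 0.8727

0.8727


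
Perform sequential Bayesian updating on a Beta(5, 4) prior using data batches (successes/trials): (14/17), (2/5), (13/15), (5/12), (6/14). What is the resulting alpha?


Accumulate successes: 40
Posterior alpha = prior alpha + sum of successes
= 5 + 40 = 45

45


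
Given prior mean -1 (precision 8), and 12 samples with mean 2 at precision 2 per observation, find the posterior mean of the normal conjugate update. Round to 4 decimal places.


The posterior mean is a precision-weighted average of prior and data.
Post. prec. = 8 + 24 = 32
Post. mean = (-8 + 48)/32 = 40/32 = 1.25

1.25


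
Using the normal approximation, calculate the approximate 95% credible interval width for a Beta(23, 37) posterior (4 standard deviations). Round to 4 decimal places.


Var(Beta) = 23*37/(60^2 * 61) = 0.0039
SD = 0.0623
Width ~ 4*SD = 0.249

0.249


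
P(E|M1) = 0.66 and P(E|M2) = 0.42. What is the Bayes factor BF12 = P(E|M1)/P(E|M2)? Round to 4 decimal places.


Bayes factor BF12 = P(E|M1) / P(E|M2)
= 0.66 / 0.42
= 1.5714

1.5714


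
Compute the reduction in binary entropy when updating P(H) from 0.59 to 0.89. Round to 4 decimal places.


H_before = -p*log2(p) - (1-p)*log2(1-p) for p=0.59: 0.9765
H_after for p=0.89: 0.4999
Reduction = 0.9765 - 0.4999 = 0.4766

0.4766


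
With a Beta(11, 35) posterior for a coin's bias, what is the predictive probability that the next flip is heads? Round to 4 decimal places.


The predictive probability equals the posterior mean.
P(next = heads) = alpha / (alpha + beta)
= 11 / 46 = 0.2391

0.2391


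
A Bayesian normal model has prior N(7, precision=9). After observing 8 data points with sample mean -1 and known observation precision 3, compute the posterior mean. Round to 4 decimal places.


Posterior mean = (prior_precision * prior_mean + n * data_precision * data_mean) / (prior_precision + n * data_precision)
Numerator = 9*7 + 8*3*-1 = 39
Denominator = 9 + 8*3 = 33
Posterior mean = 1.1818

1.1818


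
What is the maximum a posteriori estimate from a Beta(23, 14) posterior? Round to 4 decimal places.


The MAP estimate equals the mode of the distribution.
Mode of Beta(a,b) = (a-1)/(a+b-2)
= 22/35
= 0.6286

0.6286


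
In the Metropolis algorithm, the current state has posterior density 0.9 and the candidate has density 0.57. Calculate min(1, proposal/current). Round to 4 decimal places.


Ratio = 0.57/0.9 = 0.6333
Acceptance probability = min(1, 0.6333)
= 0.6333

0.6333


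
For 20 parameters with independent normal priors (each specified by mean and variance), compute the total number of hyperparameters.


A normal prior has 2 hyperparameters per parameter.
Total = 20 * 2 = 40

40


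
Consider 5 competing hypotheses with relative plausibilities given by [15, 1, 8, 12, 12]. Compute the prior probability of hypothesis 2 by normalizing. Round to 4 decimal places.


Sum of weights = 15 + 1 + 8 + 12 + 12 = 48
Normalized prior for H2 = 1 / 48
= 0.0208

0.0208


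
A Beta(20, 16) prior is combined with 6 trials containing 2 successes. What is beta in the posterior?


In conjugate updating:
beta_posterior = beta_prior + (n - k)
= 16 + (6 - 2)
= 16 + 4 = 20

20


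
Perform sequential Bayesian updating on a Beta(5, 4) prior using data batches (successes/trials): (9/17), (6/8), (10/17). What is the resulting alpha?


Accumulate successes: 25
Posterior alpha = prior alpha + sum of successes
= 5 + 25 = 30

30


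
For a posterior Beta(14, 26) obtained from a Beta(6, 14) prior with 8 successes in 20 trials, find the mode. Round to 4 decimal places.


Mode = (alpha - 1) / (alpha + beta - 2)
= 13 / 38
= 0.3421

0.3421


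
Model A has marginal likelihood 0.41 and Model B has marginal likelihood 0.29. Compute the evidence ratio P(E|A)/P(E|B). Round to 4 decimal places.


Evidence ratio = P(E|A) / P(E|B)
= 0.41 / 0.29
= 1.4138

1.4138


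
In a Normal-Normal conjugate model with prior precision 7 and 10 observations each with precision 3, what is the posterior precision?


Posterior precision = prior precision + n * observation precision
= 7 + 10 * 3
= 7 + 30 = 37

37


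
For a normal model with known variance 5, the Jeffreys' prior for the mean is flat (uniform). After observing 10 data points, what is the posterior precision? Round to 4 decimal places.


Jeffreys' prior for normal mean (known variance) is flat.
Prior precision = 0.
Posterior precision = prior_prec + n/sigma^2 = 0 + 10/5
= 2.0

2.0


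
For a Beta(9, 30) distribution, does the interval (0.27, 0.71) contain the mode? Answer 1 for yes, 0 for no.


Mode of Beta(a,b) = (a-1)/(a+b-2)
= (9-1)/(9+30-2) = 0.2162
Check: 0.27 <= 0.2162 <= 0.71?
Result: 0

0


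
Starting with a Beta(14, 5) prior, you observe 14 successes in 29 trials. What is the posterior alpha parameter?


For a Beta-Binomial conjugate model:
Posterior alpha = prior alpha + number of successes
= 14 + 14 = 28

28


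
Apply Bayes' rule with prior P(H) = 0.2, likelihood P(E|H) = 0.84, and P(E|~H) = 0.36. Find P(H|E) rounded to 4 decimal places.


Step 1: Compute marginal P(E) = P(E|H)P(H) + P(E|~H)P(~H)
= 0.84*0.2 + 0.36*0.8 = 0.456
Step 2: P(H|E) = P(E|H)P(H)/P(E) = 0.168/0.456
= 0.3684

0.3684


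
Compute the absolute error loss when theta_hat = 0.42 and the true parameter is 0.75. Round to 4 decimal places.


L = |theta_hat - theta_true|
= |0.42 - 0.75| = 0.33

0.33


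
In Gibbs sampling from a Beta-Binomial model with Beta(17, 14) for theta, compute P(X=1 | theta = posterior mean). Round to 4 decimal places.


Posterior mean = alpha/(alpha+beta) = 17/31 = 0.5484
P(X=1|theta=mean) = theta = 0.5484

0.5484


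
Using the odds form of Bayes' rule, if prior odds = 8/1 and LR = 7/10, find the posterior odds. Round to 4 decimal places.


Bayes' rule in odds form: posterior odds = prior odds * LR
= (8 * 7) / (1 * 10)
= 56/10 = 5.6

5.6


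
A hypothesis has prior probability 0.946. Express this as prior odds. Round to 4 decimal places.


Odds = P(H) / P(not H) = 0.946 / 0.054
= 17.5185

17.5185


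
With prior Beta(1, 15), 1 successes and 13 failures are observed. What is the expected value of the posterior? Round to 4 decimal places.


Posterior = Beta(2, 28)
E[theta] = alpha/(alpha+beta)
= 2/30 = 0.0667

0.0667


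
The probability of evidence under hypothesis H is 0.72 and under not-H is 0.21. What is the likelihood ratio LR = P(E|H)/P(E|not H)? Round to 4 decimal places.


LR = 0.72 / 0.21
= 3.4286

3.4286


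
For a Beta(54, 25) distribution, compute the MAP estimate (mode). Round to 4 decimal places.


MAP = mode = (a-1)/(a+b-2)
= (54-1)/(54+25-2)
= 53/77 = 0.6883

0.6883


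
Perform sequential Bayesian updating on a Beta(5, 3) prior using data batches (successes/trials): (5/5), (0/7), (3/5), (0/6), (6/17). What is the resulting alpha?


Accumulate successes: 14
Posterior alpha = prior alpha + sum of successes
= 5 + 14 = 19

19


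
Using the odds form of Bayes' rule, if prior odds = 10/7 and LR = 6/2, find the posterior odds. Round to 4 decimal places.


Bayes' rule in odds form: posterior odds = prior odds * LR
= (10 * 6) / (7 * 2)
= 60/14 = 4.2857

4.2857


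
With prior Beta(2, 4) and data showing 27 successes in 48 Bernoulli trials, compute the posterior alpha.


Conjugate update: alpha_posterior = alpha_prior + k
= 2 + 27 = 29

29


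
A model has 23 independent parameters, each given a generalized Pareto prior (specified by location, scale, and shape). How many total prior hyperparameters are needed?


Each generalized Pareto prior needs 3 hyperparameters (location, scale, and shape).
Total = 3 * 23 = 69

69


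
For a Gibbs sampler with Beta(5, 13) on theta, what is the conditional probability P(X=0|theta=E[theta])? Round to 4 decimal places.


E[theta] = 5/(5+13) = 0.2778
P(X=0|theta) = 1 - theta = 0.7222

0.7222


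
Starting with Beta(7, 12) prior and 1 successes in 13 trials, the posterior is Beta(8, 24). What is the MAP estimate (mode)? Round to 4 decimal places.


The mode of Beta(a, b) when a > 1 and b > 1 is (a-1)/(a+b-2)
= (8 - 1) / (8 + 24 - 2)
= 7 / 30
= 0.2333

0.2333
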